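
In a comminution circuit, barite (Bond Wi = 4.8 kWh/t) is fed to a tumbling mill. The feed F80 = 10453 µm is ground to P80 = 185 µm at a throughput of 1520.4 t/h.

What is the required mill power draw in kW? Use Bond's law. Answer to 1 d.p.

W = 10·Wi·(P80^(-½) − F80^(-½))
W = 10·4.8·(1/√185 − 1/√10453) = 10·4.8·(0.063741) = 3.0595 kWh/t
Power = W × throughput = 3.0595 kWh/t × 1520.4 t/h = 4651.7 kW

P = 4651.7 kW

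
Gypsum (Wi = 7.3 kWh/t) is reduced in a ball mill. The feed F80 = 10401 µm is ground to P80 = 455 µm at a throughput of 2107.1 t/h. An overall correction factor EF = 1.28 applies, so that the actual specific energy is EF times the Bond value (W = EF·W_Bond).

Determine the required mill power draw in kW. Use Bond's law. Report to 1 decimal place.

P = 7299.7 kW

W = 10 Wi (1/√P80 − 1/√F80)  [Bond]
W = 10·7.3·(1/√455 − 1/√10401) = 10·7.3·(0.037075) = 2.7065 kWh/t
W_actual = 1.28 × 2.7065 = 3.4643 kWh/t
P_mill = W·ṁ = 3.4643·2107.1 = 7299.7 kW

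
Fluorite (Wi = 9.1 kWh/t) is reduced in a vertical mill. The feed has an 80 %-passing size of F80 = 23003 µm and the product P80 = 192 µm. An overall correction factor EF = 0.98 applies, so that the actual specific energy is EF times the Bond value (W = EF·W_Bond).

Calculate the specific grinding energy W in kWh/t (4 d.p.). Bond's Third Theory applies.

Bond:  W = 10 Wi (1/√P − 1/√F)
1/√192 = 0.072169;  1/√23003 = 0.006593
W = 10·9.1·(0.072169 − 0.006593) = 5.9674 kWh/t
With EF = 0.98: W = 5.9674·0.98 = 5.8480 kWh/t

W = 5.8480 kWh/t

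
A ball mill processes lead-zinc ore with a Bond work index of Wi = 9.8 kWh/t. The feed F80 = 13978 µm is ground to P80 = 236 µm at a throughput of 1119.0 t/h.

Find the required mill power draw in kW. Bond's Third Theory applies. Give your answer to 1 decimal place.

Bond:  W = 10 Wi (1/√P − 1/√F)
W = 10·9.8·(1/√236 − 1/√13978) = 10·9.8·(0.056636) = 5.5504 kWh/t
P_mill = W·ṁ = 5.5504·1119.0 = 6210.8 kW

P = 6210.8 kW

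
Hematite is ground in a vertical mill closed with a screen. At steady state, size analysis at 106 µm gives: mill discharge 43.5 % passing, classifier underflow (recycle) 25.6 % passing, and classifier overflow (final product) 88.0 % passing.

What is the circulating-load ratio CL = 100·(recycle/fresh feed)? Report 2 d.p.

CL = 248.60 %

Classifier node, passing 106 µm:
d + r·d = r·u + o → r(d−u) = o−d
r = (88.0 − 43.5)/(43.5 − 25.6) = 44.5/17.9 = 2.4860
CL = 100·r = 248.60 %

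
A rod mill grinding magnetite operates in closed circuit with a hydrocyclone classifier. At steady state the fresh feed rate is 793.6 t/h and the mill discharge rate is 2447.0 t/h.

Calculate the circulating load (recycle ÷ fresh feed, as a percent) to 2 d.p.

CL = 208.34 %

M = F + R at steady state, so:
R = M − F = 2447.0 − 793.6 = 1653.4 t/h
CL = 100·R/F = 100·1653.4/793.6 = 208.34 %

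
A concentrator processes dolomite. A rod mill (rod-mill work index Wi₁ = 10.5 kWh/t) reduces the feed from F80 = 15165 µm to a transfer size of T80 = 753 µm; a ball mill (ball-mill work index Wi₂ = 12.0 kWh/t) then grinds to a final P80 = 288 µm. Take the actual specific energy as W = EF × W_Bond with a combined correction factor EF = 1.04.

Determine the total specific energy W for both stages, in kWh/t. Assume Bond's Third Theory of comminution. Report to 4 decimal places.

W = 10 Wi / √P80 − 10 Wi / √F80
Stage 1 (15165→753 µm, Wi₁=10.5): W₁ = 10·10.5·(0.036442 − 0.008120) = 2.9738 kWh/t
Stage 2 (753→288 µm, Wi₂=12.0): W₂ = 10·12.0·(0.058926 − 0.036442) = 2.6980 kWh/t
W = W₁ + W₂ = 2.9738 + 2.6980 = 5.6718 kWh/t
With EF = 1.04: W = 5.6718·1.04 = 5.8987 kWh/t

W = 5.8987 kWh/t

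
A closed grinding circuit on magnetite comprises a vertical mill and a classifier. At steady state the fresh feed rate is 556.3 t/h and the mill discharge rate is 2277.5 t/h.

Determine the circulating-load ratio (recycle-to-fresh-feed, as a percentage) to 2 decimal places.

CL = 309.40 %

Mill node: discharge = fresh + recycle.
R = M − F = 2277.5 − 556.3 = 1721.2 t/h
CL = 100·R/F = 100·1721.2/556.3 = 309.40 %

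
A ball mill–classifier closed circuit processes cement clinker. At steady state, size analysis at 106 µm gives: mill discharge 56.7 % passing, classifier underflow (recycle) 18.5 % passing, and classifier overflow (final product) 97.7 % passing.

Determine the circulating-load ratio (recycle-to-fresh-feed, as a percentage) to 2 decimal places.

Mass balance on the −106 µm fraction:
(1+r)d = ru + o → r = (o−d)/(d−u)
r = (97.7 − 56.7)/(56.7 − 18.5) = 41.0/38.2 = 1.0733
CL = 100·r = 107.33 %

CL = 107.33 %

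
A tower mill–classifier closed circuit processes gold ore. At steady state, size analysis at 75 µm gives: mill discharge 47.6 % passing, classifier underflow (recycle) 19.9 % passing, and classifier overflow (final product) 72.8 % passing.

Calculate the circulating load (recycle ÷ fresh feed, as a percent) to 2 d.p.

Let r = R/F. Size balance at 75 µm:
d + r·d = r·u + o → r(d−u) = o−d
r = (72.8 − 47.6)/(47.6 − 19.9) = 25.2/27.7 = 0.9097
CL = 100·r = 90.97 %

CL = 90.97 %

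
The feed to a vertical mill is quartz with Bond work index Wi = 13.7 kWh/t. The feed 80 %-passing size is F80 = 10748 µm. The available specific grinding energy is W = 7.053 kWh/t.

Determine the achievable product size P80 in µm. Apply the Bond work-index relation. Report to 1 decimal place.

P80 = 267.6 µm

W = 10 Wi (P80^-0.5 − F80^-0.5)
P80^-0.5 = F80^-0.5 + W/(10 Wi)
  = 7.0530/(10·13.7) + 1/√10748 = 0.051482 + 0.009646 = 0.061128
P80 = (1/0.061128)² = 16.3592² = 267.62 µm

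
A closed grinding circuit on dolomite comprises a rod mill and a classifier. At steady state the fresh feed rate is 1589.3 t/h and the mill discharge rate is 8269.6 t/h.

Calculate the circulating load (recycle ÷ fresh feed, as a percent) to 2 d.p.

CL = 420.33 %

Mill node: discharge = fresh + recycle.
R = M − F = 8269.6 − 1589.3 = 6680.3 t/h
CL = 100·R/F = 100·6680.3/1589.3 = 420.33 %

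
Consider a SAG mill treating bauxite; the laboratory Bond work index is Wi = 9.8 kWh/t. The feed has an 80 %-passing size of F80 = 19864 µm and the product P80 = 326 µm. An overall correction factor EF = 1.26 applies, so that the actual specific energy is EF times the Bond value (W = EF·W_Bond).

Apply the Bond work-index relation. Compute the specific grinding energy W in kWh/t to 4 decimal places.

W = 5.9628 kWh/t

W = 10 Wi / √P80 − 10 Wi / √F80
1/√326 = 0.055385;  1/√19864 = 0.007095
W = 10·9.8·(0.055385 − 0.007095) = 4.7324 kWh/t
Corrected W = EF·W_Bond = 1.26·4.7324 = 5.9628 kWh/t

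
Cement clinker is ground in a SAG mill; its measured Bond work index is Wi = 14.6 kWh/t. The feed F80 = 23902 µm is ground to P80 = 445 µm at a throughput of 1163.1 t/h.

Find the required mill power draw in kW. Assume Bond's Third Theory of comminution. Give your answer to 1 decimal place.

Bond: W = 10·Wi·(1/√P80 − 1/√F80)
W = 10·14.6·(1/√445 − 1/√23902) = 10·14.6·(0.040936) = 5.9767 kWh/t
P = W·T = 5.9767·1163.1 = 6951.5 kW

P = 6951.5 kW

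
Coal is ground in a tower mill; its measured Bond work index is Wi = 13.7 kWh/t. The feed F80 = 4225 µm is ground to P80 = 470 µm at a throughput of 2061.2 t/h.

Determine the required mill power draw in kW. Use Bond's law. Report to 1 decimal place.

W_Bond = 10·Wi·(1/√P₈₀ − 1/√F₈₀)
W = 10·13.7·(1/√470 − 1/√4225) = 10·13.7·(0.030742) = 4.2116 kWh/t
Power = W × throughput = 4.2116 kWh/t × 2061.2 t/h = 8681.0 kW

P = 8681.0 kW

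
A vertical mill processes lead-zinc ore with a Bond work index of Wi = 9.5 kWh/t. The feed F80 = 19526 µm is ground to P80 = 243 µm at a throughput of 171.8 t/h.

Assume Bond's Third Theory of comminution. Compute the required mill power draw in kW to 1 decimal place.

P = 930.2 kW

W = 10 Wi (P80^-0.5 − F80^-0.5)
W = 10·9.5·(1/√243 − 1/√19526) = 10·9.5·(0.056994) = 5.4144 kWh/t
P = W·T = 5.4144·171.8 = 930.2 kW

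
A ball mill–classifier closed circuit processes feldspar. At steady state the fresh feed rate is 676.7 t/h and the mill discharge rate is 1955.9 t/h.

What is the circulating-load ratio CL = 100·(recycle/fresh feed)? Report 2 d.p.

CL = 189.04 %

Mill node: discharge = fresh + recycle.
R = M − F = 1955.9 − 676.7 = 1279.2 t/h
CL = 100·R/F = 100·1279.2/676.7 = 189.04 %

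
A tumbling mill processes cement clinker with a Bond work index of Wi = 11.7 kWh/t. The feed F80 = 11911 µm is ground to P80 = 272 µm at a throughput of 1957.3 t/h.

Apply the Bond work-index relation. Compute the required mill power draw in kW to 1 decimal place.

Bond:  W = 10 Wi (1/√P − 1/√F)
W = 10·11.7·(1/√272 − 1/√11911) = 10·11.7·(0.051471) = 6.0221 kWh/t
P = W·T = 6.0221·1957.3 = 11787.1 kW

P = 11787.1 kW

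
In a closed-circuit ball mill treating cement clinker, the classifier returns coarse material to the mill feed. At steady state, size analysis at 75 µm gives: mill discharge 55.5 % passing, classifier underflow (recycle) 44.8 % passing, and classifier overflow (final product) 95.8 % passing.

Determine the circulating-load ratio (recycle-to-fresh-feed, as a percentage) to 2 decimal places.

Balance %-passing 75 µm (r = R/F):
(1+r)·d = r·u + o ⇒ r = (o−d)/(d−u)
r = (95.8 − 55.5)/(55.5 − 44.8) = 40.3/10.7 = 3.7664
CL = 100·r = 376.64 %

CL = 376.64 %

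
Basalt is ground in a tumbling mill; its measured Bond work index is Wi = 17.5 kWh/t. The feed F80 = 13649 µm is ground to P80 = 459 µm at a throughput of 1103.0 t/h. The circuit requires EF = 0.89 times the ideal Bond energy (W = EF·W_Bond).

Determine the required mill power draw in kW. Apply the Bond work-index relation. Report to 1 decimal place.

P = 6548.1 kW

W = 10·Wi·[P80^(−½) − F80^(−½)]
W = 10·17.5·(1/√459 − 1/√13649) = 10·17.5·(0.038116) = 6.6704 kWh/t
Corrected W = EF·W_Bond = 0.89·6.6704 = 5.9366 kWh/t
Mill draw = 5.9366 × 1103.0 = 6548.1 kW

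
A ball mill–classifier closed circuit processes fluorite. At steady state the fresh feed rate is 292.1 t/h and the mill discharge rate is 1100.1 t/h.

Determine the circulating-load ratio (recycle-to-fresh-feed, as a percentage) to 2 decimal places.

CL = 276.62 %

M = F + R at steady state, so:
R = M − F = 1100.1 − 292.1 = 808.0 t/h
CL = 100·R/F = 100·808.0/292.1 = 276.62 %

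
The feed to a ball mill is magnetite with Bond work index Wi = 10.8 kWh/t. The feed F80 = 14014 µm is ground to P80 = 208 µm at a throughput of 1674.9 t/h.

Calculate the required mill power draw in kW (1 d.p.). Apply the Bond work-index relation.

P = 11014.4 kW

Bond: W = 10·Wi·(1/√P80 − 1/√F80)
W = 10·10.8·(1/√208 − 1/√14014) = 10·10.8·(0.060890) = 6.5761 kWh/t
Power = W × throughput = 6.5761 kWh/t × 1674.9 t/h = 11014.4 kW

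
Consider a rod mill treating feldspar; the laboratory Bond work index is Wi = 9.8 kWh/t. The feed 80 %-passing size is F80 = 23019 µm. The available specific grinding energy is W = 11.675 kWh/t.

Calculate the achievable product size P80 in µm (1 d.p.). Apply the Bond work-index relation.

P80 = 63.3 µm

Bond:  W = 10 Wi (1/√P − 1/√F)
⇒ 1/√P80 = W/(10·Wi) + 1/√F80
  = 11.6750/(10·9.8) + 1/√23019 = 0.119133 + 0.006591 = 0.125724
P80 = (1/0.125724)² = 7.9539² = 63.27 µm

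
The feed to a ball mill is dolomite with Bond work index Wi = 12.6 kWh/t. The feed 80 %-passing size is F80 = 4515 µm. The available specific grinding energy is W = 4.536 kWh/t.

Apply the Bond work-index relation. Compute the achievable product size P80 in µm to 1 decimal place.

P80 = 386.2 µm

Bond:  W = 10 Wi (1/√P − 1/√F)
P80^(−½) = W/(10 Wi) + F80^(−½)
  = 4.5360/(10·12.6) + 1/√4515 = 0.036000 + 0.014882 = 0.050882
P80 = (1/0.050882)² = 19.6532² = 386.25 µm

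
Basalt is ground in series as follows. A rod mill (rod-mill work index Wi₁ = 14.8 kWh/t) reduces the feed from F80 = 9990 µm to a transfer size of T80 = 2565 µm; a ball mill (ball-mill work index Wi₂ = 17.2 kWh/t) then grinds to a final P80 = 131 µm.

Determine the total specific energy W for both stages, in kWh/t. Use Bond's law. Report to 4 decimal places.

W = 13.0731 kWh/t

W = 10 Wi / √P80 − 10 Wi / √F80
Stage 1 (9990→2565 µm, Wi₁=14.8): W₁ = 10·14.8·(0.019745 − 0.010005) = 1.4415 kWh/t
Stage 2 (2565→131 µm, Wi₂=17.2): W₂ = 10·17.2·(0.087370 − 0.019745) = 11.6316 kWh/t
W = W₁ + W₂ = 1.4415 + 11.6316 = 13.0731 kWh/t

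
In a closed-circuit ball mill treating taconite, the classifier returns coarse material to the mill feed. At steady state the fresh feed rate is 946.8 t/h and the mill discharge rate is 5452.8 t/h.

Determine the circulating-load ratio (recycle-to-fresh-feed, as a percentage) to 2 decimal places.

Discharge = new feed + return, hence
R = M − F = 5452.8 − 946.8 = 4506.0 t/h
CL = 100·R/F = 100·4506.0/946.8 = 475.92 %

CL = 475.92 %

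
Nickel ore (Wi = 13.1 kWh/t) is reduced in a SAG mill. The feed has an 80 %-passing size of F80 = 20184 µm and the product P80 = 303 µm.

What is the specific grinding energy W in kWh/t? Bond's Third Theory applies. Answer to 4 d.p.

W = 10 Wi (1/√P80 − 1/√F80)  [Bond]
1/√303 = 0.057448;  1/√20184 = 0.007039
W = 10·13.1·(0.057448 − 0.007039) = 6.6037 kWh/t

W = 6.6037 kWh/t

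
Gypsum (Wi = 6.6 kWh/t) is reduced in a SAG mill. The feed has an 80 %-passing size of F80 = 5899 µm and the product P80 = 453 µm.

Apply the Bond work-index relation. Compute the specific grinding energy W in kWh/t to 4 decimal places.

W = 2.2416 kWh/t

W = 10 Wi (P80^-0.5 − F80^-0.5)
1/√453 = 0.046984;  1/√5899 = 0.013020
W = 10·6.6·(0.046984 − 0.013020) = 2.2416 kWh/t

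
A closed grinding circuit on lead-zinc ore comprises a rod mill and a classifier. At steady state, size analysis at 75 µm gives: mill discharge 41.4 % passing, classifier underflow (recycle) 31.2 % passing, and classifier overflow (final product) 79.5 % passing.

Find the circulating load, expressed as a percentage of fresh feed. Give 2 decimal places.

CL = 373.53 %

Balance %-passing 75 µm (r = R/F):
d + r·d = r·u + o → r(d−u) = o−d
r = (79.5 − 41.4)/(41.4 − 31.2) = 38.1/10.2 = 3.7353
CL = 100·r = 373.53 %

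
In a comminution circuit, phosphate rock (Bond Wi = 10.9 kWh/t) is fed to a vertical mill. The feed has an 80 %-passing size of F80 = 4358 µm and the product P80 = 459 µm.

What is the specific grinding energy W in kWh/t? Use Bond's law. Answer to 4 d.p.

W = 10·Wi·(P80^(-½) − F80^(-½))
1/√459 = 0.046676;  1/√4358 = 0.015148
W = 10·10.9·(0.046676 − 0.015148) = 3.4365 kWh/t

W = 3.4365 kWh/t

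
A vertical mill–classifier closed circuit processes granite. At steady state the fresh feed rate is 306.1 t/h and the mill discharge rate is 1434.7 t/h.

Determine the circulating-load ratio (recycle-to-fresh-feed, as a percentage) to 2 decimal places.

CL = 368.70 %

M = F + R at steady state, so:
R = M − F = 1434.7 − 306.1 = 1128.6 t/h
CL = 100·R/F = 100·1128.6/306.1 = 368.70 %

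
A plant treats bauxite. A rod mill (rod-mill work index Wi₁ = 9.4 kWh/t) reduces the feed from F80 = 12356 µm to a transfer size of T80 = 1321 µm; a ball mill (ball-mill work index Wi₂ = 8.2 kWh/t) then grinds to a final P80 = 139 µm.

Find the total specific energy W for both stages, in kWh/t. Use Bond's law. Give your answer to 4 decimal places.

W = 6.4397 kWh/t

W = 10 Wi (P80^-0.5 − F80^-0.5)
Stage 1 (12356→1321 µm, Wi₁=9.4): W₁ = 10·9.4·(0.027514 − 0.008996) = 1.7406 kWh/t
Stage 2 (1321→139 µm, Wi₂=8.2): W₂ = 10·8.2·(0.084819 − 0.027514) = 4.6990 kWh/t
W = W₁ + W₂ = 1.7406 + 4.6990 = 6.4397 kWh/t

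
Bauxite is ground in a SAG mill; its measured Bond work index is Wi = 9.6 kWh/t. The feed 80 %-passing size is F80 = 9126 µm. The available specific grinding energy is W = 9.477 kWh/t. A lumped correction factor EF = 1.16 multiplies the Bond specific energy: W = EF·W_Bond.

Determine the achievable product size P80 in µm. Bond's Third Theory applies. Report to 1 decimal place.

W = 10·Wi·(P80^(-½) − F80^(-½))
W_Bond = W / EF = 9.477 / 1.16 = 8.1698 kWh/t
1/√P80 = 1/√F80 + W_Bond/(10·Wi)
  = 8.1698/(10·9.6) + 1/√9126 = 0.085102 + 0.010468 = 0.095570
P80 = (1/0.095570)² = 10.4635² = 109.48 µm

P80 = 109.5 µm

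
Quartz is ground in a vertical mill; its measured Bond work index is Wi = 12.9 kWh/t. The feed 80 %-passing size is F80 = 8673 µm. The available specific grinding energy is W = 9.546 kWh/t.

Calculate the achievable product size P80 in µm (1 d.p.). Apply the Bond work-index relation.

W = 10·Wi·(P80^(-½) − F80^(-½))
⇒ 1/√P80 = W/(10·Wi) + 1/√F80
  = 9.5460/(10·12.9) + 1/√8673 = 0.074000 + 0.010738 = 0.084738
P80 = (1/0.084738)² = 11.8011² = 139.27 µm

P80 = 139.3 µm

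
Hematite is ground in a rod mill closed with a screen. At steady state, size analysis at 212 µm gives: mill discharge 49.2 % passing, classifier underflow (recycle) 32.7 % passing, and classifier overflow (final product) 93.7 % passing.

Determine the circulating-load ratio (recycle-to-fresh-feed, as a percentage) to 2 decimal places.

CL = 269.70 %

Classifier node, passing 212 µm:
d + r·d = r·u + o → r(d−u) = o−d
r = (93.7 − 49.2)/(49.2 − 32.7) = 44.5/16.5 = 2.6970
CL = 100·r = 269.70 %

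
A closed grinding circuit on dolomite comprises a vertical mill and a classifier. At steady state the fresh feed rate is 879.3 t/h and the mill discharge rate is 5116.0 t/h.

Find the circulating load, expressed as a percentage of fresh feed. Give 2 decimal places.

Mill node: discharge = fresh + recycle.
R = M − F = 5116.0 − 879.3 = 4236.7 t/h
CL = 100·R/F = 100·4236.7/879.3 = 481.83 %

CL = 481.83 %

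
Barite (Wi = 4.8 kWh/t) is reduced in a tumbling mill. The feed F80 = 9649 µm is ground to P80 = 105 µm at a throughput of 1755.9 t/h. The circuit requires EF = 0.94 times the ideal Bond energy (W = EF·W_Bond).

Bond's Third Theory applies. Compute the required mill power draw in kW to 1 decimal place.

P = 6925.1 kW

W = 10·Wi·(P80^(-½) − F80^(-½))
W = 10·4.8·(1/√105 − 1/√9649) = 10·4.8·(0.087410) = 4.1957 kWh/t
With EF = 0.94: W = 4.1957·0.94 = 3.9439 kWh/t
P_mill = W·ṁ = 3.9439·1755.9 = 6925.1 kW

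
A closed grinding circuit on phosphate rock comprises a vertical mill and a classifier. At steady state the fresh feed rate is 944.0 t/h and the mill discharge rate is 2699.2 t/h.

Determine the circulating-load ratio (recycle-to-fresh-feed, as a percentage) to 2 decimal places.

CL = 185.93 %

M = F + R at steady state, so:
R = M − F = 2699.2 − 944.0 = 1755.2 t/h
CL = 100·R/F = 100·1755.2/944.0 = 185.93 %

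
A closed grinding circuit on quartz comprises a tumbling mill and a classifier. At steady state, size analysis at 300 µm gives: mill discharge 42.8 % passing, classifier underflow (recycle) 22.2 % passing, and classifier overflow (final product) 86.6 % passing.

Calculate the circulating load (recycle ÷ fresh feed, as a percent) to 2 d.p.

CL = 212.62 %

Two-product formula at 300 µm:
(1+r)d = ru + o → r = (o−d)/(d−u)
r = (86.6 − 42.8)/(42.8 − 22.2) = 43.8/20.6 = 2.1262
CL = 100·r = 212.62 %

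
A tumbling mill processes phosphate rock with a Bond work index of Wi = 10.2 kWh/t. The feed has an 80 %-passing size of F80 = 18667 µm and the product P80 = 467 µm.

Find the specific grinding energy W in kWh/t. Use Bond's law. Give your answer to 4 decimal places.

Bond:  W = 10 Wi (1/√P − 1/√F)
1/√467 = 0.046274;  1/√18667 = 0.007319
W = 10·10.2·(0.046274 − 0.007319) = 3.9734 kWh/t

W = 3.9734 kWh/t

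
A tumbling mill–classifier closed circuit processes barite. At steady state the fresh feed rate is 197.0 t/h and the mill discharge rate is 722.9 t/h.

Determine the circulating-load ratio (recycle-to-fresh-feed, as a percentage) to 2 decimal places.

M = F + R at steady state, so:
R = M − F = 722.9 − 197.0 = 525.9 t/h
CL = 100·R/F = 100·525.9/197.0 = 266.95 %

CL = 266.95 %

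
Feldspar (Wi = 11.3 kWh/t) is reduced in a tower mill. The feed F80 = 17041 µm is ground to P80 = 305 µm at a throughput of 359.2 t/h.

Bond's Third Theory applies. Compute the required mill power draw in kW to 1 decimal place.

P = 2013.2 kW

Bond: W = 10·Wi·(1/√P80 − 1/√F80)
W = 10·11.3·(1/√305 − 1/√17041) = 10·11.3·(0.049599) = 5.6047 kWh/t
Mill draw = 5.6047 × 359.2 = 2013.2 kW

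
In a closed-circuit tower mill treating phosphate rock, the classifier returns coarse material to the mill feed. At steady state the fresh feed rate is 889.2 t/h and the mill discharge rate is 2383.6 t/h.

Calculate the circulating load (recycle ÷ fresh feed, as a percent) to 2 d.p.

CL = 168.06 %

Discharge = new feed + return, hence
R = M − F = 2383.6 − 889.2 = 1494.4 t/h
CL = 100·R/F = 100·1494.4/889.2 = 168.06 %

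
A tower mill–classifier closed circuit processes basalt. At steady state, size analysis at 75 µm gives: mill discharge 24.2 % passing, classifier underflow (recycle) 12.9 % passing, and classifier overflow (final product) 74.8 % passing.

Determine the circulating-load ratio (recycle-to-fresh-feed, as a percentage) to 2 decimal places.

CL = 447.79 %

Classifier node, passing 75 µm:
(1+r)d = ru + o → r = (o−d)/(d−u)
r = (74.8 − 24.2)/(24.2 − 12.9) = 50.6/11.3 = 4.4779
CL = 100·r = 447.79 %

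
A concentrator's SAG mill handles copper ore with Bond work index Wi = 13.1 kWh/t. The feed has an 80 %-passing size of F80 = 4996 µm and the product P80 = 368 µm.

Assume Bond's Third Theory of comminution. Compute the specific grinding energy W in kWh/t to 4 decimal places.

W = 10·Wi·[P80^(−½) − F80^(−½)]
1/√368 = 0.052129;  1/√4996 = 0.014148
W = 10·13.1·(0.052129 − 0.014148) = 4.9755 kWh/t

W = 4.9755 kWh/t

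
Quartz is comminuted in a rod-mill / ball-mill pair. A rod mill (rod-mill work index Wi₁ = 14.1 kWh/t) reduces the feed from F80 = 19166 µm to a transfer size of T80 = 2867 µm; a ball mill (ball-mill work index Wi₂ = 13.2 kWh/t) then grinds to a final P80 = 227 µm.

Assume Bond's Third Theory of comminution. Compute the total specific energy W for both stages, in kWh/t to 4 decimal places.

W = 7.9108 kWh/t

W = 10·Wi·(P80^(-½) − F80^(-½))
Stage 1 (19166→2867 µm, Wi₁=14.1): W₁ = 10·14.1·(0.018676 − 0.007223) = 1.6148 kWh/t
Stage 2 (2867→227 µm, Wi₂=13.2): W₂ = 10·13.2·(0.066372 − 0.018676) = 6.2959 kWh/t
W = W₁ + W₂ = 1.6148 + 6.2959 = 7.9108 kWh/t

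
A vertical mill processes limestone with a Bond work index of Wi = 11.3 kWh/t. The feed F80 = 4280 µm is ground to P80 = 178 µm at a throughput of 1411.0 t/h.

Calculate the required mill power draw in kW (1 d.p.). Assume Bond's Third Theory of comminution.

P = 9513.6 kW

W = 10 Wi (P80^-0.5 − F80^-0.5)
W = 10·11.3·(1/√178 − 1/√4280) = 10·11.3·(0.059668) = 6.7425 kWh/t
P = W·T = 6.7425·1411.0 = 9513.6 kW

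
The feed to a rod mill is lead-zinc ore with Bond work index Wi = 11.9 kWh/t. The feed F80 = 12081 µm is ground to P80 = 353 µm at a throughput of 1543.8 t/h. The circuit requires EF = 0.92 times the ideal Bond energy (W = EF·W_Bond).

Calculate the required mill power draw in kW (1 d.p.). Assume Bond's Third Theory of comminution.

P = 7458.1 kW

W = 10·Wi·(P80^(-½) − F80^(-½))
W = 10·11.9·(1/√353 − 1/√12081) = 10·11.9·(0.044127) = 5.2511 kWh/t
With EF = 0.92: W = 5.2511·0.92 = 4.8310 kWh/t
Power = W × throughput = 4.8310 kWh/t × 1543.8 t/h = 7458.1 kW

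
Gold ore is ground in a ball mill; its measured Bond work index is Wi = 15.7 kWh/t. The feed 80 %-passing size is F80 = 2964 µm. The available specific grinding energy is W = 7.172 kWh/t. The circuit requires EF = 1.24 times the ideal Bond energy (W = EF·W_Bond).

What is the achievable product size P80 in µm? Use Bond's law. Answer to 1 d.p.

P80 = 328.1 µm

W = 10·Wi·[P80^(−½) − F80^(−½)]
W_Bond = W / EF = 7.172 / 1.24 = 5.7839 kWh/t
P80^-0.5 = F80^-0.5 + W_Bond/(10 Wi)
  = 5.7839/(10·15.7) + 1/√2964 = 0.036840 + 0.018368 = 0.055208
P80 = (1/0.055208)² = 18.1133² = 328.09 µm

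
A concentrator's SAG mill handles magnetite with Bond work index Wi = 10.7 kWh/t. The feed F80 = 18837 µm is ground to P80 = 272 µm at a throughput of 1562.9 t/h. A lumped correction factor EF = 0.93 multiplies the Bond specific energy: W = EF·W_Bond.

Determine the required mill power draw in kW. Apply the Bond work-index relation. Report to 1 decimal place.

P = 8296.9 kW

W = 10 Wi (1/√P80 − 1/√F80)  [Bond]
W = 10·10.7·(1/√272 − 1/√18837) = 10·10.7·(0.053348) = 5.7082 kWh/t
Corrected W = EF·W_Bond = 0.93·5.7082 = 5.3086 kWh/t
Mill draw = 5.3086 × 1562.9 = 8296.9 kW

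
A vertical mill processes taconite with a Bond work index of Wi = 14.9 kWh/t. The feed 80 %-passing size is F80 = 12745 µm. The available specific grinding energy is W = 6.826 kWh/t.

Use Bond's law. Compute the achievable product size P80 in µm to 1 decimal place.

P80 = 334.6 µm

W = 10 Wi / √P80 − 10 Wi / √F80
P80^(−½) = W/(10 Wi) + F80^(−½)
  = 6.8260/(10·14.9) + 1/√12745 = 0.045812 + 0.008858 = 0.054670
P80 = (1/0.054670)² = 18.2916² = 334.58 µm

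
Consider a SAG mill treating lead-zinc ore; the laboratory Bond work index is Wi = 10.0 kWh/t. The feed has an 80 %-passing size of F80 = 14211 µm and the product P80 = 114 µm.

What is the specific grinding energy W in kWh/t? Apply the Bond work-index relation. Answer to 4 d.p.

W = 8.5270 kWh/t

Bond: W = 10·Wi·(1/√P80 − 1/√F80)
1/√114 = 0.093659;  1/√14211 = 0.008389
W = 10·10.0·(0.093659 − 0.008389) = 8.5270 kWh/t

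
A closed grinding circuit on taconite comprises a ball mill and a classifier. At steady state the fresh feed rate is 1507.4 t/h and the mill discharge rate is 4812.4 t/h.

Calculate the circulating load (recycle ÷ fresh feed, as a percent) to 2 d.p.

Mill node: discharge = fresh + recycle.
R = M − F = 4812.4 − 1507.4 = 3305.0 t/h
CL = 100·R/F = 100·3305.0/1507.4 = 219.25 %

CL = 219.25 %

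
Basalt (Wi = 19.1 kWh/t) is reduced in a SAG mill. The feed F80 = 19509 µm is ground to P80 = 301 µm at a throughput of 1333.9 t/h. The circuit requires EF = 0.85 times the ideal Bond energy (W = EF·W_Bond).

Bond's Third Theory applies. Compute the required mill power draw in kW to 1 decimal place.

W = 10 Wi (1/√P80 − 1/√F80)  [Bond]
W = 10·19.1·(1/√301 − 1/√19509) = 10·19.1·(0.050480) = 9.6416 kWh/t
Corrected W = EF·W_Bond = 0.85·9.6416 = 8.1954 kWh/t
Mill draw = 8.1954 × 1333.9 = 10931.8 kW

P = 10931.8 kW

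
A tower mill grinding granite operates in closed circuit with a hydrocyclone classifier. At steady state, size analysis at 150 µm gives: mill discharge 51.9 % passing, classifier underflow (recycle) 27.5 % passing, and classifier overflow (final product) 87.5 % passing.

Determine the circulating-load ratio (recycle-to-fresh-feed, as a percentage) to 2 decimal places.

Mass balance on the −150 µm fraction:
(1+r)·d = r·u + o ⇒ r = (o−d)/(d−u)
r = (87.5 − 51.9)/(51.9 − 27.5) = 35.6/24.4 = 1.4590
CL = 100·r = 145.90 %

CL = 145.90 %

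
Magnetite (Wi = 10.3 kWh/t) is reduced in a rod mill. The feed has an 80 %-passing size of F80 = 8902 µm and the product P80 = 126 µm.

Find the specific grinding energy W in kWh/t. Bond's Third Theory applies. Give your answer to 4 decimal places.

W = 10 Wi (1/√P80 − 1/√F80)  [Bond]
1/√126 = 0.089087;  1/√8902 = 0.010599
W = 10·10.3·(0.089087 − 0.010599) = 8.0843 kWh/t

W = 8.0843 kWh/t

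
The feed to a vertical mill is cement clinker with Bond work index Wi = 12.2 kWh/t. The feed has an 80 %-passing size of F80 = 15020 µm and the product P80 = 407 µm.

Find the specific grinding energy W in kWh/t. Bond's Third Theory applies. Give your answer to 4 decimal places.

Bond: W = 10·Wi·(1/√P80 − 1/√F80)
1/√407 = 0.049568;  1/√15020 = 0.008160
W = 10·12.2·(0.049568 − 0.008160) = 5.0519 kWh/t

W = 5.0519 kWh/t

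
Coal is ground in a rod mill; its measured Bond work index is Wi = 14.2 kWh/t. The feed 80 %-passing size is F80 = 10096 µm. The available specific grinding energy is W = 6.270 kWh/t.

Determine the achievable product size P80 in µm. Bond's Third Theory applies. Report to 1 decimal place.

W = 10 Wi / √P80 − 10 Wi / √F80
P80^-0.5 = F80^-0.5 + W/(10 Wi)
  = 6.2700/(10·14.2) + 1/√10096 = 0.044155 + 0.009952 = 0.054107
P80 = (1/0.054107)² = 18.4818² = 341.58 µm

P80 = 341.6 µm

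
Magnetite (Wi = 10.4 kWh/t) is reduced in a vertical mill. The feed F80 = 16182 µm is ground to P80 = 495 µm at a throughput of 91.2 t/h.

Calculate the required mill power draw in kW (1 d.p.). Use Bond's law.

P = 351.7 kW

Bond: W = 10·Wi·(1/√P80 − 1/√F80)
W = 10·10.4·(1/√495 − 1/√16182) = 10·10.4·(0.037086) = 3.8569 kWh/t
Power = W × throughput = 3.8569 kWh/t × 91.2 t/h = 351.7 kW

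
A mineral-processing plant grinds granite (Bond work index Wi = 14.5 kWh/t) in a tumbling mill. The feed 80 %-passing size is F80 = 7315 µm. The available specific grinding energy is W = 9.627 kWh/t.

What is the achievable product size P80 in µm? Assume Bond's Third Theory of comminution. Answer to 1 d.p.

W_Bond = 10·Wi·(1/√P₈₀ − 1/√F₈₀)
⇒ 1/√P80 = W/(10·Wi) + 1/√F80
  = 9.6270/(10·14.5) + 1/√7315 = 0.066393 + 0.011692 = 0.078085
P80 = (1/0.078085)² = 12.8065² = 164.01 µm

P80 = 164.0 µm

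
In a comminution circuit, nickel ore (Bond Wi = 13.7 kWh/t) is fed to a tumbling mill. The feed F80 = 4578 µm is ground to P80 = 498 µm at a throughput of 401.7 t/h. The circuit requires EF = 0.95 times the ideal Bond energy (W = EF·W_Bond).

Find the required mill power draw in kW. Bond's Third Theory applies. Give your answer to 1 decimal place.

W_Bond = 10·Wi·(1/√P₈₀ − 1/√F₈₀)
W = 10·13.7·(1/√498 − 1/√4578) = 10·13.7·(0.030031) = 4.1143 kWh/t
W_actual = 0.95 × 4.1143 = 3.9086 kWh/t
P = W·T = 3.9086·401.7 = 1570.1 kW

P = 1570.1 kW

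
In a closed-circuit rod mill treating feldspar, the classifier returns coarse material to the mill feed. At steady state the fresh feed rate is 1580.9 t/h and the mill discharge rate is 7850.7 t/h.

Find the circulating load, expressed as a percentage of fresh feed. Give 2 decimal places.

Discharge = new feed + return, hence
R = M − F = 7850.7 − 1580.9 = 6269.8 t/h
CL = 100·R/F = 100·6269.8/1580.9 = 396.60 %

CL = 396.60 %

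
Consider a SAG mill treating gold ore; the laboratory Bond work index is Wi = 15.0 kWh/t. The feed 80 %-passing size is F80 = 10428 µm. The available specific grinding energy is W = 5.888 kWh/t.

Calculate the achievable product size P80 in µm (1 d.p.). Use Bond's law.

P80 = 415.7 µm

W = 10 Wi / √P80 − 10 Wi / √F80
P80^-0.5 = F80^-0.5 + W/(10 Wi)
  = 5.8880/(10·15.0) + 1/√10428 = 0.039253 + 0.009793 = 0.049046
P80 = (1/0.049046)² = 20.3890² = 415.71 µm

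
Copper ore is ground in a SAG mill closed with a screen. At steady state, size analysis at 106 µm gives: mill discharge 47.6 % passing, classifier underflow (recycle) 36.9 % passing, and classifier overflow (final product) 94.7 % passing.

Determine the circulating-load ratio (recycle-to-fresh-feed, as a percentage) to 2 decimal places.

CL = 440.19 %

Classifier node, passing 106 µm:
d + r·d = r·u + o → r(d−u) = o−d
r = (94.7 − 47.6)/(47.6 − 36.9) = 47.1/10.7 = 4.4019
CL = 100·r = 440.19 %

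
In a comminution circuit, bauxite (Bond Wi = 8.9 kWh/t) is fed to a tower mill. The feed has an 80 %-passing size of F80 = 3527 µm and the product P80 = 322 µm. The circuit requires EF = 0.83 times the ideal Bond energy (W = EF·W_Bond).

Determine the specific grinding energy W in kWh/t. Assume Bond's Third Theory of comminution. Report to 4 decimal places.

W = 2.8728 kWh/t

W = 10·Wi·(P80^(-½) − F80^(-½))
1/√322 = 0.055728;  1/√3527 = 0.016838
W = 10·8.9·(0.055728 − 0.016838) = 3.4612 kWh/t
W_actual = 0.83 × 3.4612 = 2.8728 kWh/t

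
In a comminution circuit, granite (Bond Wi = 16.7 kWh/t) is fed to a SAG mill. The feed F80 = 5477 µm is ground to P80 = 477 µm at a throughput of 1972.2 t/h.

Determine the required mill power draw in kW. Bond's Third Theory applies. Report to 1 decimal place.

P = 10629.9 kW

Bond: W = 10·Wi·(1/√P80 − 1/√F80)
W = 10·16.7·(1/√477 − 1/√5477) = 10·16.7·(0.032275) = 5.3899 kWh/t
Power = W × throughput = 5.3899 kWh/t × 1972.2 t/h = 10629.9 kW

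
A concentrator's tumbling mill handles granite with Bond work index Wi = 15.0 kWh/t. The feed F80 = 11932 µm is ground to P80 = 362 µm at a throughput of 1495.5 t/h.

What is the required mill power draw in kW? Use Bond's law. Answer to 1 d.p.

W_Bond = 10·Wi·(1/√P₈₀ − 1/√F₈₀)
W = 10·15.0·(1/√362 − 1/√11932) = 10·15.0·(0.043404) = 6.5106 kWh/t
P = W·T = 6.5106·1495.5 = 9736.6 kW

P = 9736.6 kW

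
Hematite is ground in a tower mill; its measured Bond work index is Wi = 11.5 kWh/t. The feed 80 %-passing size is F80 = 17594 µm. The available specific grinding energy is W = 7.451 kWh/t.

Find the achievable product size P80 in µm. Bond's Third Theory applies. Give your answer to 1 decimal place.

P80 = 191.1 µm

W = 10 Wi / √P80 − 10 Wi / √F80
⇒ 1/√P80 = W/(10 Wi) + 1/√F80
  = 7.4510/(10·11.5) + 1/√17594 = 0.064791 + 0.007539 = 0.072330
P80 = (1/0.072330)² = 13.8255² = 191.14 µm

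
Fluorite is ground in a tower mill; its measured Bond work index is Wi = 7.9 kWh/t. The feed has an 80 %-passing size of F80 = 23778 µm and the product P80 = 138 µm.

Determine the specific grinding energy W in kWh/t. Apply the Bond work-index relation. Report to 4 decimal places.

W = 10·Wi·(P80^(-½) − F80^(-½))
1/√138 = 0.085126;  1/√23778 = 0.006485
W = 10·7.9·(0.085126 − 0.006485) = 6.2126 kWh/t

W = 6.2126 kWh/t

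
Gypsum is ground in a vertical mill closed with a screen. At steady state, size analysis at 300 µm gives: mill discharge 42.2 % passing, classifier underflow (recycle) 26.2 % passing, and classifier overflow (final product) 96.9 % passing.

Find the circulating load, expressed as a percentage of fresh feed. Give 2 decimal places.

Let r = R/F. Size balance at 300 µm:
Fd + Rd = Ru + Fo ⇒ R/F = (o−d)/(d−u)
r = (96.9 − 42.2)/(42.2 − 26.2) = 54.7/16.0 = 3.4187
CL = 100·r = 341.87 %

CL = 341.87 %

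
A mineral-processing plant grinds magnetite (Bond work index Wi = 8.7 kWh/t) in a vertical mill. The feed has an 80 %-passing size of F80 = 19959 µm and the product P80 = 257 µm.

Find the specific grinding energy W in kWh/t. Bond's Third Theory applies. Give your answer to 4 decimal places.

Bond: W = 10·Wi·(1/√P80 − 1/√F80)
1/√257 = 0.062378;  1/√19959 = 0.007078
W = 10·8.7·(0.062378 − 0.007078) = 4.8111 kWh/t

W = 4.8111 kWh/t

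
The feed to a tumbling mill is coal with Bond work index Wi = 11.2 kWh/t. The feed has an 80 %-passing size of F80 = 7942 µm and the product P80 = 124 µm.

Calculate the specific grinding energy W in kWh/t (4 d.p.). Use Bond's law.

W = 10 Wi / √P80 − 10 Wi / √F80
1/√124 = 0.089803;  1/√7942 = 0.011221
W = 10·11.2·(0.089803 − 0.011221) = 8.8011 kWh/t

W = 8.8011 kWh/t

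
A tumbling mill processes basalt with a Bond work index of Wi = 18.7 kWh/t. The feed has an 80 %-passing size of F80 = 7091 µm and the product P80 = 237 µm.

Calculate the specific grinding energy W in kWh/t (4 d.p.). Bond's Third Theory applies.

W = 9.9263 kWh/t

W = 10·Wi·[P80^(−½) − F80^(−½)]
1/√237 = 0.064957;  1/√7091 = 0.011875
W = 10·18.7·(0.064957 − 0.011875) = 9.9263 kWh/t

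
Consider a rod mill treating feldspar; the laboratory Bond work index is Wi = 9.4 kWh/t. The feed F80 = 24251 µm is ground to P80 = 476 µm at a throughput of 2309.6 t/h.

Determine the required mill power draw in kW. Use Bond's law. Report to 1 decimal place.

P = 8556.8 kW

W = 10 Wi (P80^-0.5 − F80^-0.5)
W = 10·9.4·(1/√476 − 1/√24251) = 10·9.4·(0.039413) = 3.7049 kWh/t
Mill draw = 3.7049 × 2309.6 = 8556.8 kW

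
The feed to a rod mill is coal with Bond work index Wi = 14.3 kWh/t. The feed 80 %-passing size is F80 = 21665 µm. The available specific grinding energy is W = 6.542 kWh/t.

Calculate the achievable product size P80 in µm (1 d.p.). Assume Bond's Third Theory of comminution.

W = 10·Wi·[P80^(−½) − F80^(−½)]
P80^(−½) = W/(10 Wi) + F80^(−½)
  = 6.5420/(10·14.3) + 1/√21665 = 0.045748 + 0.006794 = 0.052542
P80 = (1/0.052542)² = 19.0323² = 362.23 µm

P80 = 362.2 µm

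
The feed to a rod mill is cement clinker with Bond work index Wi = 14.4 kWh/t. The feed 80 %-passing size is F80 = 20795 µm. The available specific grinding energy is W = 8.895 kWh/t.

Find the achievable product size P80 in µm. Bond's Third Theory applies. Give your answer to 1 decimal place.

W = 10·Wi·[P80^(−½) − F80^(−½)]
⇒ 1/√P80 = W/(10 Wi) + 1/√F80
  = 8.8950/(10·14.4) + 1/√20795 = 0.061771 + 0.006935 = 0.068705
P80 = (1/0.068705)² = 14.5549² = 211.84 µm

P80 = 211.8 µm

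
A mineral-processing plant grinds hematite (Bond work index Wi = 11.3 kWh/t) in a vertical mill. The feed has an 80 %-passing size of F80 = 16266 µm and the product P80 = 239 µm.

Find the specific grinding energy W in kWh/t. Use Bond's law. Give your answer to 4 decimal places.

W_Bond = 10·Wi·(1/√P₈₀ − 1/√F₈₀)
1/√239 = 0.064685;  1/√16266 = 0.007841
W = 10·11.3·(0.064685 − 0.007841) = 6.4234 kWh/t

W = 6.4234 kWh/t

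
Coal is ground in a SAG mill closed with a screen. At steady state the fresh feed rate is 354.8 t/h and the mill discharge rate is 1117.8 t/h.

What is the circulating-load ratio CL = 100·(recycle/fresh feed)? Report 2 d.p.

CL = 215.05 %

Mill node: discharge = fresh + recycle.
R = M − F = 1117.8 − 354.8 = 763.0 t/h
CL = 100·R/F = 100·763.0/354.8 = 215.05 %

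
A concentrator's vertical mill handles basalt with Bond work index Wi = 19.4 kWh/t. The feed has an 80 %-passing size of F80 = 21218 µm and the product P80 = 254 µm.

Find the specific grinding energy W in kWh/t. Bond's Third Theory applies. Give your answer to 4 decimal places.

Bond: W = 10·Wi·(1/√P80 − 1/√F80)
1/√254 = 0.062746;  1/√21218 = 0.006865
W = 10·19.4·(0.062746 − 0.006865) = 10.8408 kWh/t

W = 10.8408 kWh/t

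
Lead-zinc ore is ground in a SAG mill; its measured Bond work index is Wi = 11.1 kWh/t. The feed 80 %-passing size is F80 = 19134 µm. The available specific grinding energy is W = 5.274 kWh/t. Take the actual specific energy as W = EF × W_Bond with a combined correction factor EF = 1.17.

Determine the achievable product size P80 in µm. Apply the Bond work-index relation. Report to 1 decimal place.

P80 = 437.0 µm

W = 10 Wi (1/√P80 − 1/√F80)  [Bond]
W_Bond = W / EF = 5.274 / 1.17 = 4.5077 kWh/t
⇒ 1/√P80 = W_Bond/(10 Wi) + 1/√F80
  = 4.5077/(10·11.1) + 1/√19134 = 0.040610 + 0.007229 = 0.047839
P80 = (1/0.047839)² = 20.9034² = 436.95 µm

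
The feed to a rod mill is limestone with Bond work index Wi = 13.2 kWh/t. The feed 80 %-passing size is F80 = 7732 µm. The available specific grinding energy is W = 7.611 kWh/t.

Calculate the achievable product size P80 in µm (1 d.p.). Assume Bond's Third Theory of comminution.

W_Bond = 10·Wi·(1/√P₈₀ − 1/√F₈₀)
P80^-0.5 = F80^-0.5 + W/(10 Wi)
  = 7.6110/(10·13.2) + 1/√7732 = 0.057659 + 0.011372 = 0.069032
P80 = (1/0.069032)² = 14.4861² = 209.85 µm

P80 = 209.8 µm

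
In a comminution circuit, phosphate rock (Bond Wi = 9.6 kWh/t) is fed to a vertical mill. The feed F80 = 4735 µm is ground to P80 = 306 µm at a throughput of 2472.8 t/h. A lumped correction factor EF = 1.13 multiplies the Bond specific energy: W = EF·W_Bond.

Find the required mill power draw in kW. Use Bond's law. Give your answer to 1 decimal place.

P = 11436.5 kW

W = 10·Wi·[P80^(−½) − F80^(−½)]
W = 10·9.6·(1/√306 − 1/√4735) = 10·9.6·(0.042634) = 4.0928 kWh/t
With EF = 1.13: W = 4.0928·1.13 = 4.6249 kWh/t
P = W·T = 4.6249·2472.8 = 11436.5 kW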